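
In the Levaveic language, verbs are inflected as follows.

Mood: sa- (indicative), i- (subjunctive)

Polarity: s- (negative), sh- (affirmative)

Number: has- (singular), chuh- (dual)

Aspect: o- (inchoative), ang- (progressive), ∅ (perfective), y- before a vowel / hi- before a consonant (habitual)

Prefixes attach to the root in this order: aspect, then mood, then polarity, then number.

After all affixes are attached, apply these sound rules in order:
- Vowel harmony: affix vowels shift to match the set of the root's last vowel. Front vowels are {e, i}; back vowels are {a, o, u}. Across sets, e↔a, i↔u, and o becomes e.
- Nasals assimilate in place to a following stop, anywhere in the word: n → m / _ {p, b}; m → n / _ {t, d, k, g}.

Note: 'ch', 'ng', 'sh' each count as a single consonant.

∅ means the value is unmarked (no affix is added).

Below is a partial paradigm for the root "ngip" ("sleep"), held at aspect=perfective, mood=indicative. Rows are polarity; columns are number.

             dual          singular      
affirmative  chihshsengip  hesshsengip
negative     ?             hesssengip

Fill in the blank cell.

chihssengip

aspect = perfective: zero marking, form stays ngip.
Attach mood indicative sa- → sangip.
Attach polarity negative s- → ssangip.
Attach number dual chuh- → chuhssangip.
Apply vowel harmony: chuhssangip → chihssengip.
Nasal assimilation: no change.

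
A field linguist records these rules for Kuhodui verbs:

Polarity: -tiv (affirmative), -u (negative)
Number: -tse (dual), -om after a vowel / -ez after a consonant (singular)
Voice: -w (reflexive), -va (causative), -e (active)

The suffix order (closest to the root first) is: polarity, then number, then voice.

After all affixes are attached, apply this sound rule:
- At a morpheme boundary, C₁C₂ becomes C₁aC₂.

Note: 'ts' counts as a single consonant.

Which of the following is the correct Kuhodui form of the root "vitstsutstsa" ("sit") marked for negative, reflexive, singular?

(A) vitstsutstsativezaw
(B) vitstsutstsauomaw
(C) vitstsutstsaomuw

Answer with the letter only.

Attach polarity negative -u → vitstsutstsau.
Attach number singular -om (after vowel 'u') → vitstsutstsauom.
Attach voice reflexive -w → vitstsutstsauomw.
Apply epenthesis: vitstsutstsauomw → vitstsutstsauomaw.
So the correct form is vitstsutstsauomaw, option (B).
(C) vitstsutstsaomuw is wrong: it has the affixes in the wrong order.
(A) vitstsutstsativezaw is wrong: it uses affirmative instead of negative for polarity.

B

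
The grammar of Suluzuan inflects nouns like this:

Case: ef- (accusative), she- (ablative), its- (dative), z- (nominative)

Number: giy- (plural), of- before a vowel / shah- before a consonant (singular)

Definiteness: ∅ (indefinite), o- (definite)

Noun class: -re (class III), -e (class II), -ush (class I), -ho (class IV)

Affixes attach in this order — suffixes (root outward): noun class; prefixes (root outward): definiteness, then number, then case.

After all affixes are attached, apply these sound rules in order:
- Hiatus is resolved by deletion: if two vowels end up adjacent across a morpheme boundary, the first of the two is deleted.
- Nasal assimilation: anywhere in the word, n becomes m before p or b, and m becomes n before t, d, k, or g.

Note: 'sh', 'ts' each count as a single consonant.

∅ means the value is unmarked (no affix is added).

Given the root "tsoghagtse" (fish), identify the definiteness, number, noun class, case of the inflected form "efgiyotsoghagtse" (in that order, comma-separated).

definite, plural, class II, accusative

Segment: ef-giy-o-tsoghagtse-e.
definiteness: o- → definite.
number: giy- → plural.
noun class: -e → class II.
case: ef- → accusative.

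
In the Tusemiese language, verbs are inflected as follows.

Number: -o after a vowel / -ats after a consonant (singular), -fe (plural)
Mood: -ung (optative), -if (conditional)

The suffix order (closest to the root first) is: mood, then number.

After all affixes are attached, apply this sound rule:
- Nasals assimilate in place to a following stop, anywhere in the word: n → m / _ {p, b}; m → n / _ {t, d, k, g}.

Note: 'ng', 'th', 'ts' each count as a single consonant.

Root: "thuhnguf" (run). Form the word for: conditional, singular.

thuhngufifats

Attach mood conditional -if → thuhngufif.
Attach number singular -ats (after consonant 'f') → thuhngufifats.
Nasal assimilation: no change.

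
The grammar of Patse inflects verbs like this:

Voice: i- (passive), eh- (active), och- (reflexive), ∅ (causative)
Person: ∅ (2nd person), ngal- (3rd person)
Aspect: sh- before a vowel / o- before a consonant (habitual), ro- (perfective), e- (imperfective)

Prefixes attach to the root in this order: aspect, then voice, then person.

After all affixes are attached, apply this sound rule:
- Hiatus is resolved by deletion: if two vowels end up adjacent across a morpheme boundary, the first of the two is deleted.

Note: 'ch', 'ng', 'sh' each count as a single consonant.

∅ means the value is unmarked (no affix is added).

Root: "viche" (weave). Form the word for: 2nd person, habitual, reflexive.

ochoviche

Attach aspect habitual o- (before consonant 'v') → oviche.
Attach voice reflexive och- → ochoviche.
person = 2nd person: zero marking, form stays ochoviche.
Vowel deletion: no change.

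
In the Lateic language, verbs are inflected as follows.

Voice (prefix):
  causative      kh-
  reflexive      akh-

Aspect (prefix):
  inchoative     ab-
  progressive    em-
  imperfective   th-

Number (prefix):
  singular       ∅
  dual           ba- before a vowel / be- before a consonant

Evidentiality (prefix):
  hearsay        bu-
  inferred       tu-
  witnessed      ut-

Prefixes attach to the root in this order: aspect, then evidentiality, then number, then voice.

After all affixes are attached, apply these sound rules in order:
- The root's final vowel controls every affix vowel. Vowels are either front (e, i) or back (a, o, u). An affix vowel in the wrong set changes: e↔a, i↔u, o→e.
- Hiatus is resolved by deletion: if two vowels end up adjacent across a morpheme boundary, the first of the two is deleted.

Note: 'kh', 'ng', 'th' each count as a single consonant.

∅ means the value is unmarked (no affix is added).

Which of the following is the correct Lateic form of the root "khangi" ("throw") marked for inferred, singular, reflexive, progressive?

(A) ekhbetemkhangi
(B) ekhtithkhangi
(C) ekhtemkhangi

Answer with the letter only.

C

Attach aspect progressive em- → emkhangi.
Attach evidentiality inferred tu- → tuemkhangi.
number = singular: zero marking, form stays tuemkhangi.
Attach voice reflexive akh- → akhtuemkhangi.
Apply vowel harmony: akhtuemkhangi → ekhtiemkhangi.
Apply vowel deletion: ekhtiemkhangi → ekhtemkhangi.
So the correct form is ekhtemkhangi, option (C).
(B) ekhtithkhangi is wrong: it uses imperfective instead of progressive for aspect.
(A) ekhbetemkhangi is wrong: it uses dual instead of singular for number.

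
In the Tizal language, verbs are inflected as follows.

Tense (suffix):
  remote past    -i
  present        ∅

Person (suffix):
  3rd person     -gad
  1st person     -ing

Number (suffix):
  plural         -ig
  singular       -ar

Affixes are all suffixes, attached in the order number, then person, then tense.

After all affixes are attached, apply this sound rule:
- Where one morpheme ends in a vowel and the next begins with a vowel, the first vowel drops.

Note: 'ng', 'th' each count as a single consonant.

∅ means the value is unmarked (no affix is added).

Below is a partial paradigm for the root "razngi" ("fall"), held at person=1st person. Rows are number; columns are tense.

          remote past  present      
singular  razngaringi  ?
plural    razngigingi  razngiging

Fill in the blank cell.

Attach number singular -ar → razngiar.
Attach person 1st person -ing → razngiaring.
tense = present: zero marking, form stays razngiaring.
Apply vowel deletion: razngiaring → razngaring.

razngaring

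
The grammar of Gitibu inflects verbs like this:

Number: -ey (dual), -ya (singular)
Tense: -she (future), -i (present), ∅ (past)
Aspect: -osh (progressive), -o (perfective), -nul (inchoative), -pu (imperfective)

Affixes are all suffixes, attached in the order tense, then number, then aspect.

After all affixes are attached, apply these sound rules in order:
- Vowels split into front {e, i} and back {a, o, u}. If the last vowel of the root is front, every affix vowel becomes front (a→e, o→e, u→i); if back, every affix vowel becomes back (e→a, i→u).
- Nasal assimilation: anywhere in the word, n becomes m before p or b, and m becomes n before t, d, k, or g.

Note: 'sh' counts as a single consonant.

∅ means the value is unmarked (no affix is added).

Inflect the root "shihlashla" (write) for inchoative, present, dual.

Attach tense present -i → shihlashlai.
Attach number dual -ey → shihlashlaiey.
Attach aspect inchoative -nul → shihlashlaieynul.
Apply vowel harmony: shihlashlaieynul → shihlashlauaynul.
Nasal assimilation: no change.

shihlashlauaynul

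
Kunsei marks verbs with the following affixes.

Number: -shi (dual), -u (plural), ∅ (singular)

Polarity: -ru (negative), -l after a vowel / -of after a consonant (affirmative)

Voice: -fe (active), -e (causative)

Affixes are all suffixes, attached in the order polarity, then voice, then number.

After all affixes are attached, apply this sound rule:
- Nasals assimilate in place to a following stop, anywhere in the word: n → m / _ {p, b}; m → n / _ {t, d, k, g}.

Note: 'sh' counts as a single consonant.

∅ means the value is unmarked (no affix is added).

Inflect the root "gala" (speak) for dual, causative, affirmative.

Attach polarity affirmative -l (after vowel 'a') → galal.
Attach voice causative -e → galale.
Attach number dual -shi → galaleshi.
Nasal assimilation: no change.

galaleshi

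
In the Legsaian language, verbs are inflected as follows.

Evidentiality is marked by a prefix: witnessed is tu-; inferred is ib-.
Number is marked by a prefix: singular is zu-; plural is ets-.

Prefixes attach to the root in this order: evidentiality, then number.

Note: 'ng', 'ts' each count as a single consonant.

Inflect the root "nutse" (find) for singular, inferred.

zuibnutse

Attach evidentiality inferred ib- → ibnutse.
Attach number singular zu- → zuibnutse.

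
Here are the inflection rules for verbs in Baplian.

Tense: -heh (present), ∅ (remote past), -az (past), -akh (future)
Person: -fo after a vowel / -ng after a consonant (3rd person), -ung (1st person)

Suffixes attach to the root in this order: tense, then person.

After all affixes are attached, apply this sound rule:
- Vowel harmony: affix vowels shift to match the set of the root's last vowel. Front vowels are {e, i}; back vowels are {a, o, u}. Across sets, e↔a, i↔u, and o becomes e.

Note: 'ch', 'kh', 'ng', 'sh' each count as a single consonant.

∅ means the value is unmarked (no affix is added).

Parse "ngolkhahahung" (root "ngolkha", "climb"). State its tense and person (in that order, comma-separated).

present, 1st person

Segment: ngolkha-heh-ung.
tense: -heh → present.
person: -ung → 1st person.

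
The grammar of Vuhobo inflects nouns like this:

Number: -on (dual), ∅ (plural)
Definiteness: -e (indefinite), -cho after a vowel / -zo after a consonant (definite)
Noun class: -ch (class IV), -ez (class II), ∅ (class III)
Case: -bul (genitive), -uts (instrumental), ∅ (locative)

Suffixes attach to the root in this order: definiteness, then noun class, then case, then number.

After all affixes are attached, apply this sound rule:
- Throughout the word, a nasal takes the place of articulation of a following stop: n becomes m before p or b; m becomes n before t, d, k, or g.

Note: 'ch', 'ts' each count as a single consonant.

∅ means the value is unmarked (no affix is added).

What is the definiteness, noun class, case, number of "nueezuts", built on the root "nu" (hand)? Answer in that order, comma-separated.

indefinite, class II, instrumental, plural

Segment: nu-e-ez-uts.
definiteness: -e → indefinite.
noun class: -ez → class II.
case: -uts → instrumental.
number: ∅ → plural.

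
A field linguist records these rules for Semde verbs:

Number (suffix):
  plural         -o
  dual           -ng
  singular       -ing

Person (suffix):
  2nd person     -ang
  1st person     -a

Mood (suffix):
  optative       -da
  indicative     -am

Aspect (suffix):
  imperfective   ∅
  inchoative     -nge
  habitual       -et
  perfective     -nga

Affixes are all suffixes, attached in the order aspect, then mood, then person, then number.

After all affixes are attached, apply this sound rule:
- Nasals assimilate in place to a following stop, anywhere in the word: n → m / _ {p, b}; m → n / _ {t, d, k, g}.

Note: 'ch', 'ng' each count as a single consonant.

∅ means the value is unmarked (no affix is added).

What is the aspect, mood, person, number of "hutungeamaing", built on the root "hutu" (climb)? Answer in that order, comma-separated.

inchoative, indicative, 1st person, singular

Segment: hutu-nge-am-a-ing.
aspect: -nge → inchoative.
mood: -am → indicative.
person: -a → 1st person.
number: -ing → singular.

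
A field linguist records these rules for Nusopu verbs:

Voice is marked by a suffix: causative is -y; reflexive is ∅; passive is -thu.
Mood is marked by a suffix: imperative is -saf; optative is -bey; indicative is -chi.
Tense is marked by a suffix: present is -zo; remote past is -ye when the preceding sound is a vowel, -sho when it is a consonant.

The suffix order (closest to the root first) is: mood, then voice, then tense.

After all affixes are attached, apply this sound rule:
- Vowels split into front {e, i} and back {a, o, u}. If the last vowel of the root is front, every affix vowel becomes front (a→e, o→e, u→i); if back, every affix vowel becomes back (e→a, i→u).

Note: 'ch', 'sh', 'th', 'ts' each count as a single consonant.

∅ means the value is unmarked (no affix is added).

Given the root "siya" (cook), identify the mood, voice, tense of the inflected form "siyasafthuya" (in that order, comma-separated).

imperative, passive, remote past

Segment: siya-saf-thu-ye.
mood: -saf → imperative.
voice: -thu → passive.
tense: -ye/sho → remote past.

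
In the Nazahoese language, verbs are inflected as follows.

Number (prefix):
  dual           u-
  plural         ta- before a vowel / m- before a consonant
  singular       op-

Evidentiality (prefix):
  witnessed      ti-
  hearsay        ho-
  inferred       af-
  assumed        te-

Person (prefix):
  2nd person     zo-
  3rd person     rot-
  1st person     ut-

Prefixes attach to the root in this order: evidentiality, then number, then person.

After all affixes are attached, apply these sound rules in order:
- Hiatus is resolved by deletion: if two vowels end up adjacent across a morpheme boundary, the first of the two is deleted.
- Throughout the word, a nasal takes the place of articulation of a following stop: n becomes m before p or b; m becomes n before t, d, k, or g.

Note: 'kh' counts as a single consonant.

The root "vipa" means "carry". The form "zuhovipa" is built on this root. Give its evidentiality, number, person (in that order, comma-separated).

Segment: zo-u-ho-vipa.
evidentiality: ho- → hearsay.
number: u- → dual.
person: zo- → 2nd person.

hearsay, dual, 2nd person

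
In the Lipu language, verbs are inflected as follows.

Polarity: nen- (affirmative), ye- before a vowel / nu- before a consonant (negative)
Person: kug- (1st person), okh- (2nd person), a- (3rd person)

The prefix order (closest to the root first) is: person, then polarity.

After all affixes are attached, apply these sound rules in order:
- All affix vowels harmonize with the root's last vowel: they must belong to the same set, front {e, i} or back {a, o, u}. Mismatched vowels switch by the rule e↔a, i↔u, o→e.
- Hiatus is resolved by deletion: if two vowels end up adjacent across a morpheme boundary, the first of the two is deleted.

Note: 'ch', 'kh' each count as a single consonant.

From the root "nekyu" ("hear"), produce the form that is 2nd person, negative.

yokhnekyu

Attach person 2nd person okh- → okhnekyu.
Attach polarity negative ye- (before vowel 'o') → yeokhnekyu.
Apply vowel harmony: yeokhnekyu → yaokhnekyu.
Apply vowel deletion: yaokhnekyu → yokhnekyu.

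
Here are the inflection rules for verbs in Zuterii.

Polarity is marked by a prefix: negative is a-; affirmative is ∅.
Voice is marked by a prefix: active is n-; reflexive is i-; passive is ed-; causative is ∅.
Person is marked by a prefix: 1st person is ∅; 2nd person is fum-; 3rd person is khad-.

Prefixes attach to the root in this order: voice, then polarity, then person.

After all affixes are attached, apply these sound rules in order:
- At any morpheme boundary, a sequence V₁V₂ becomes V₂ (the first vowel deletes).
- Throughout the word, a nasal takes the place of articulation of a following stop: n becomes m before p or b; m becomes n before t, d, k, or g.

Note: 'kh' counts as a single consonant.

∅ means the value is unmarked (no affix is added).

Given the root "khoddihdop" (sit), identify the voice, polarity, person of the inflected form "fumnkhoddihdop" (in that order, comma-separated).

active, affirmative, 2nd person

Segment: fum-n-khoddihdop.
voice: n- → active.
polarity: ∅ → affirmative.
person: fum- → 2nd person.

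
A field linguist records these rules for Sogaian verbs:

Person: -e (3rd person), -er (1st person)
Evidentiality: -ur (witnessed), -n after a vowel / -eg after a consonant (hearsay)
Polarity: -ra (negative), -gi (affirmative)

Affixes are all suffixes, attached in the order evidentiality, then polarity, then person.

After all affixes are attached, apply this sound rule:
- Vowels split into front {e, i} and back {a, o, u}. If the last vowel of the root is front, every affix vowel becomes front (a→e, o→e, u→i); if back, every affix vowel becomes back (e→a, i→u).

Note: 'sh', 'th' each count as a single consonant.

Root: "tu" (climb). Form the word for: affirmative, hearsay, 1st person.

Attach evidentiality hearsay -n (after vowel 'u') → tun.
Attach polarity affirmative -gi → tungi.
Attach person 1st person -er → tungier.
Apply vowel harmony: tungier → tunguar.

tunguar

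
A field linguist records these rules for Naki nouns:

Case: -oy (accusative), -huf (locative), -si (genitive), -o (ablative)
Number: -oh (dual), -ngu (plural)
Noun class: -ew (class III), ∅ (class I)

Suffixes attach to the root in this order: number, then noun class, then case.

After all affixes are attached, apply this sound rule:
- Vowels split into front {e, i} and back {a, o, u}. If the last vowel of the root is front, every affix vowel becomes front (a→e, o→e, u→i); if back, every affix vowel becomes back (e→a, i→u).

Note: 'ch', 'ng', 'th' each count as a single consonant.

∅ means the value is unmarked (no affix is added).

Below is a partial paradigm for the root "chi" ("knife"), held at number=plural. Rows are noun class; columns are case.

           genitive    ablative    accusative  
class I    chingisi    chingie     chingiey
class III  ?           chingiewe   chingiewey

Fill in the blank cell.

chingiewsi

Attach number plural -ngu → chingu.
Attach noun class class III -ew → chinguew.
Attach case genitive -si → chinguewsi.
Apply vowel harmony: chinguewsi → chingiewsi.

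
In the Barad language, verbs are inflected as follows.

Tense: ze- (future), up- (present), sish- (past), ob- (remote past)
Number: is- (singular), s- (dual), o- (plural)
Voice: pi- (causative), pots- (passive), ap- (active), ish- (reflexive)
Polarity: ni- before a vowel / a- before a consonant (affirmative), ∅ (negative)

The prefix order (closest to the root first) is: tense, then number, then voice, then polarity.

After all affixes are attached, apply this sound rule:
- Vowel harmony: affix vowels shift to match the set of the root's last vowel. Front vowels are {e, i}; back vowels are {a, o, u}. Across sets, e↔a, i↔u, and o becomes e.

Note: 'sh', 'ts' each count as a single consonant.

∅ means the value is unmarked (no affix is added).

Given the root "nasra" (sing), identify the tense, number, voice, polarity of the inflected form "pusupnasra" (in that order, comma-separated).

present, dual, causative, negative

Segment: pi-s-up-nasra.
tense: up- → present.
number: s- → dual.
voice: pi- → causative.
polarity: ∅ → negative.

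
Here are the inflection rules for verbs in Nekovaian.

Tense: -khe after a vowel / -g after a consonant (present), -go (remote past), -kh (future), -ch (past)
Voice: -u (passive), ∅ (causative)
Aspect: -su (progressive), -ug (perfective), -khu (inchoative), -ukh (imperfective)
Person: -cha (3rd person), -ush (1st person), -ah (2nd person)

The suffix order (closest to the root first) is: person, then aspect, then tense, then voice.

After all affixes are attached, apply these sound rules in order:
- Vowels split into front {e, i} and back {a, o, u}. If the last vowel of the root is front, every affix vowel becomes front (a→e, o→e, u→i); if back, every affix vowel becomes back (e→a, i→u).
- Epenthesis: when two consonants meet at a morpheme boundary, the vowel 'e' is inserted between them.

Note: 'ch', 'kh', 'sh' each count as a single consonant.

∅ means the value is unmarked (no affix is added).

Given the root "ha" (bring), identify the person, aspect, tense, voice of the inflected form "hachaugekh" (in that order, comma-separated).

Segment: ha-cha-ug-kh.
person: -cha → 3rd person.
aspect: -ug → perfective.
tense: -kh → future.
voice: ∅ → causative.

3rd person, perfective, future, causative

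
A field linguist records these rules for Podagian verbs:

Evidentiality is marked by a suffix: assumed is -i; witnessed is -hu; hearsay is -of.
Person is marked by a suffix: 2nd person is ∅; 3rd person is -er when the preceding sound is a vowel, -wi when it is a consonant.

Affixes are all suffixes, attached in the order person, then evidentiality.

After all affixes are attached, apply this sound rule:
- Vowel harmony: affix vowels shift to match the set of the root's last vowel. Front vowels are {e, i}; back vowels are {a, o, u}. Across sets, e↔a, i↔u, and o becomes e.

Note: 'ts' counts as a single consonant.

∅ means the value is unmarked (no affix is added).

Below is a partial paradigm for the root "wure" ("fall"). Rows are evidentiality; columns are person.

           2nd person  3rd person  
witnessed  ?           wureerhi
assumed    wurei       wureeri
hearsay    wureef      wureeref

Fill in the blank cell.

person = 2nd person: zero marking, form stays wure.
Attach evidentiality witnessed -hu → wurehu.
Apply vowel harmony: wurehu → wurehi.

wurehi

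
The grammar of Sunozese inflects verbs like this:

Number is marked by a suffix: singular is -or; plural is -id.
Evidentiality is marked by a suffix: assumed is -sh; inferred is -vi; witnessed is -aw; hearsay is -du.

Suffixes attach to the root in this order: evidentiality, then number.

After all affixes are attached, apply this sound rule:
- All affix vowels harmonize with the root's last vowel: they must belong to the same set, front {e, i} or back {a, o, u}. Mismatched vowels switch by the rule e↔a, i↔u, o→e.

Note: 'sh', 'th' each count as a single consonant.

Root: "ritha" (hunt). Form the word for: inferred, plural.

rithavuud

Attach evidentiality inferred -vi → rithavi.
Attach number plural -id → rithaviid.
Apply vowel harmony: rithaviid → rithavuud.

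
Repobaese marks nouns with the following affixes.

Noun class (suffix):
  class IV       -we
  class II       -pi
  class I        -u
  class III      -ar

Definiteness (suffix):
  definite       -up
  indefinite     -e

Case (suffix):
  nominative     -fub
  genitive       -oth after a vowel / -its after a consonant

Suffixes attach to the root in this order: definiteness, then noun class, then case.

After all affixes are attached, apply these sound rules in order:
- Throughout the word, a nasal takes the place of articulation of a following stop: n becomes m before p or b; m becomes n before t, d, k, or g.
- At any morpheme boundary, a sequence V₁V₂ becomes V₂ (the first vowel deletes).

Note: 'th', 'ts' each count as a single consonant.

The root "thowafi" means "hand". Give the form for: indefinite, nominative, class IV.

thowafewefub

Attach definiteness indefinite -e → thowafie.
Attach noun class class IV -we → thowafiewe.
Attach case nominative -fub → thowafiewefub.
Nasal assimilation: no change.
Apply vowel deletion: thowafiewefub → thowafewefub.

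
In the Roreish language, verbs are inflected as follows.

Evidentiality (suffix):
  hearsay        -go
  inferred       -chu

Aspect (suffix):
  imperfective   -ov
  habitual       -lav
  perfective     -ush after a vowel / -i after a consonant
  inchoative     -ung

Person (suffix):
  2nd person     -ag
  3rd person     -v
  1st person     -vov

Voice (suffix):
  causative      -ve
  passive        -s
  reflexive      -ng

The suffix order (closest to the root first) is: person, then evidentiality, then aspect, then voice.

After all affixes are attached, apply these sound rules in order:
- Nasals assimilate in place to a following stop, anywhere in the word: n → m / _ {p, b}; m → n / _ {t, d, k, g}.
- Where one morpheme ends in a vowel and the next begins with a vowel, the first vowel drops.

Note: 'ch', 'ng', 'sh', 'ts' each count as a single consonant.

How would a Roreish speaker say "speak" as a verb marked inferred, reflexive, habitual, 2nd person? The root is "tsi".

tsagchulavng

Attach person 2nd person -ag → tsiag.
Attach evidentiality inferred -chu → tsiagchu.
Attach aspect habitual -lav → tsiagchulav.
Attach voice reflexive -ng → tsiagchulavng.
Nasal assimilation: no change.
Apply vowel deletion: tsiagchulavng → tsagchulavng.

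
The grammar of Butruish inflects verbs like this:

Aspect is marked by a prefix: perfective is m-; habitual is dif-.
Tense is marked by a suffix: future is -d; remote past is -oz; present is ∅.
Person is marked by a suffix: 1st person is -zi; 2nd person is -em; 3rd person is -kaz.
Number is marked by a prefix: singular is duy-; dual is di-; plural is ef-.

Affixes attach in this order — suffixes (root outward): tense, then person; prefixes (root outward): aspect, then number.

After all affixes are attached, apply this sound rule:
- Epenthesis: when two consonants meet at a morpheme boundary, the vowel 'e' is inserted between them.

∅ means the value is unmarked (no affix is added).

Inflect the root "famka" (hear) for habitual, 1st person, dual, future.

didifefamkadezi

Attach aspect habitual dif- → diffamka.
Attach tense future -d → diffamkad.
Attach person 1st person -zi → diffamkadzi.
Attach number dual di- → didiffamkadzi.
Apply epenthesis: didiffamkadzi → didifefamkadezi.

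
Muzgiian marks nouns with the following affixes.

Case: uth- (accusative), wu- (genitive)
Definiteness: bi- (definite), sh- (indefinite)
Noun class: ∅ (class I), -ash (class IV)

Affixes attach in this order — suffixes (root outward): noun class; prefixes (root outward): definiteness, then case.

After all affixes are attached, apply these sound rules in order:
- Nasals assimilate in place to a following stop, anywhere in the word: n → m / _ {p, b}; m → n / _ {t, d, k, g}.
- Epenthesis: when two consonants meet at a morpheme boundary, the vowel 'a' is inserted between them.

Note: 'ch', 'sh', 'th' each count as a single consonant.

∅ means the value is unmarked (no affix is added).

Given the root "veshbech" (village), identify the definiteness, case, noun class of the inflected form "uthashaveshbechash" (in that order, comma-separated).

Segment: uth-sh-veshbech-ash.
definiteness: sh- → indefinite.
case: uth- → accusative.
noun class: -ash → class IV.

indefinite, accusative, class IV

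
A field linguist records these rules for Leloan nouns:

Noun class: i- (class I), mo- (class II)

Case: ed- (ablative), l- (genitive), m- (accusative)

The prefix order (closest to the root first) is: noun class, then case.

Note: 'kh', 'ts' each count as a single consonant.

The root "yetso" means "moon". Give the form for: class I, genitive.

Attach noun class class I i- → iyetso.
Attach case genitive l- → liyetso.

liyetso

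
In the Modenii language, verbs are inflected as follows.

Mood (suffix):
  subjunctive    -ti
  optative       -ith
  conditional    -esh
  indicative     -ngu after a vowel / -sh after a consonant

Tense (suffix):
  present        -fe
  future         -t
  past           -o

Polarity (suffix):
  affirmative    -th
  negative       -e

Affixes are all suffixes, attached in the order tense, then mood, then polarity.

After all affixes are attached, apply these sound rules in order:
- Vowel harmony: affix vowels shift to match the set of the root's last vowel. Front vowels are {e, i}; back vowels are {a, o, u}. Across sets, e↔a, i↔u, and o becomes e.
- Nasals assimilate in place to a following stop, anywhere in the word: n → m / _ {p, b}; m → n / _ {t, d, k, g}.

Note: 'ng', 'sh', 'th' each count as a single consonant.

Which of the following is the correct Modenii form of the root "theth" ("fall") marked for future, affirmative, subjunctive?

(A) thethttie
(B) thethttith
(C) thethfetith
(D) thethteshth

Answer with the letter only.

B

Attach tense future -t → thetht.
Attach mood subjunctive -ti → thethtti.
Attach polarity affirmative -th → thethttith.
Vowel harmony: no change.
Nasal assimilation: no change.
So the correct form is thethttith, option (B).
(A) thethttie is wrong: it uses negative instead of affirmative for polarity.
(C) thethfetith is wrong: it uses present instead of future for tense.
(D) thethteshth is wrong: it uses conditional instead of subjunctive for mood.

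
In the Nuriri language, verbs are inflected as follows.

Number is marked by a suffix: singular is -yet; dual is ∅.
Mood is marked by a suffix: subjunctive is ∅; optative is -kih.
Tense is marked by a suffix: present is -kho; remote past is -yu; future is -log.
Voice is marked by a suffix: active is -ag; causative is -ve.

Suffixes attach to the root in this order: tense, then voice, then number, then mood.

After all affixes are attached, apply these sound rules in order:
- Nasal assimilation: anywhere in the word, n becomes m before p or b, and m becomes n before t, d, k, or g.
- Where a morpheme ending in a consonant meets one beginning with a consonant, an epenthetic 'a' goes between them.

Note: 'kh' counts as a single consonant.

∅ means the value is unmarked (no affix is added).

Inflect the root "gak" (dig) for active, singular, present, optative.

Attach tense present -kho → gakkho.
Attach voice active -ag → gakkhoag.
Attach number singular -yet → gakkhoagyet.
Attach mood optative -kih → gakkhoagyetkih.
Nasal assimilation: no change.
Apply epenthesis: gakkhoagyetkih → gakakhoagayetakih.

gakakhoagayetakih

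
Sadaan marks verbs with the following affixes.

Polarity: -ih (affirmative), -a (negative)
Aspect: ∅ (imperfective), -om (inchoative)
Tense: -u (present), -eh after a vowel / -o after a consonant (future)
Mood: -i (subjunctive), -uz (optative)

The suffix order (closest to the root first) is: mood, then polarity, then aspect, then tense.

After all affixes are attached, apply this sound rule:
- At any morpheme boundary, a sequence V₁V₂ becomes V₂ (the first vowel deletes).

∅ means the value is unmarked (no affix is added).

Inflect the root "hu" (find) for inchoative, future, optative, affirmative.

huzihomo

Attach mood optative -uz → huuz.
Attach polarity affirmative -ih → huuzih.
Attach aspect inchoative -om → huuzihom.
Attach tense future -o (after consonant 'm') → huuzihomo.
Apply vowel deletion: huuzihomo → huzihomo.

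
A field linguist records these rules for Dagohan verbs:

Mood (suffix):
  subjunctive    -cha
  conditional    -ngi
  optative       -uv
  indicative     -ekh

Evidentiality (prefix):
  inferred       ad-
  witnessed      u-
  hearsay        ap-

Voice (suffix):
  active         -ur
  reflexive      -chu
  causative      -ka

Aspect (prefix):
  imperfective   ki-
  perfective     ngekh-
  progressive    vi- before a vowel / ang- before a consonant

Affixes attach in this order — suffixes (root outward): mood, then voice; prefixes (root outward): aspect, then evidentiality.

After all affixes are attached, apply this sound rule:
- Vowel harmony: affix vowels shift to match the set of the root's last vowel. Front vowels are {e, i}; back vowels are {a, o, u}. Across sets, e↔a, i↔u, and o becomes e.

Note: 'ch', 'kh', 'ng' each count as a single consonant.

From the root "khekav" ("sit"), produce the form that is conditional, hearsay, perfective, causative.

Attach aspect perfective ngekh- → ngekhkhekav.
Attach mood conditional -ngi → ngekhkhekavngi.
Attach evidentiality hearsay ap- → apngekhkhekavngi.
Attach voice causative -ka → apngekhkhekavngika.
Apply vowel harmony: apngekhkhekavngika → apngakhkhekavnguka.

apngakhkhekavnguka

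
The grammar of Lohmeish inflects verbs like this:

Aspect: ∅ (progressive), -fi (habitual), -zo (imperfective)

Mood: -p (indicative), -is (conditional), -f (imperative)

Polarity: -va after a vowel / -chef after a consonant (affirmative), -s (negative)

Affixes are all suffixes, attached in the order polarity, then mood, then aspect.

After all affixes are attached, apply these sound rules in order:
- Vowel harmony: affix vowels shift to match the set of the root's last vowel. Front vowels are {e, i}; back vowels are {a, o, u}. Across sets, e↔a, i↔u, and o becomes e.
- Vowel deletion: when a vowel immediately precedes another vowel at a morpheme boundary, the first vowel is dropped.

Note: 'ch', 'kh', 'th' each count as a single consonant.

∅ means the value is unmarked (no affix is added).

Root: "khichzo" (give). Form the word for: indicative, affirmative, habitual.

khichzovapfu

Attach polarity affirmative -va (after vowel 'o') → khichzova.
Attach mood indicative -p → khichzovap.
Attach aspect habitual -fi → khichzovapfi.
Apply vowel harmony: khichzovapfi → khichzovapfu.
Vowel deletion: no change.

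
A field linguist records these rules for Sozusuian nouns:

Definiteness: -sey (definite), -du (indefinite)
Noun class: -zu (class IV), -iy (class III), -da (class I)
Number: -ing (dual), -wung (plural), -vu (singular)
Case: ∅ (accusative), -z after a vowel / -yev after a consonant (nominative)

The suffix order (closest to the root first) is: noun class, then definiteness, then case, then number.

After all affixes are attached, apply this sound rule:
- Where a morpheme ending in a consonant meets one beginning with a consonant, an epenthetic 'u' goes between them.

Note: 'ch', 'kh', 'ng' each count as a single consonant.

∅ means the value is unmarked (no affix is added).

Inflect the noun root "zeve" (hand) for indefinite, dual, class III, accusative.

Attach noun class class III -iy → zeveiy.
Attach definiteness indefinite -du → zeveiydu.
case = accusative: zero marking, form stays zeveiydu.
Attach number dual -ing → zeveiyduing.
Apply epenthesis: zeveiyduing → zeveiyuduing.

zeveiyuduing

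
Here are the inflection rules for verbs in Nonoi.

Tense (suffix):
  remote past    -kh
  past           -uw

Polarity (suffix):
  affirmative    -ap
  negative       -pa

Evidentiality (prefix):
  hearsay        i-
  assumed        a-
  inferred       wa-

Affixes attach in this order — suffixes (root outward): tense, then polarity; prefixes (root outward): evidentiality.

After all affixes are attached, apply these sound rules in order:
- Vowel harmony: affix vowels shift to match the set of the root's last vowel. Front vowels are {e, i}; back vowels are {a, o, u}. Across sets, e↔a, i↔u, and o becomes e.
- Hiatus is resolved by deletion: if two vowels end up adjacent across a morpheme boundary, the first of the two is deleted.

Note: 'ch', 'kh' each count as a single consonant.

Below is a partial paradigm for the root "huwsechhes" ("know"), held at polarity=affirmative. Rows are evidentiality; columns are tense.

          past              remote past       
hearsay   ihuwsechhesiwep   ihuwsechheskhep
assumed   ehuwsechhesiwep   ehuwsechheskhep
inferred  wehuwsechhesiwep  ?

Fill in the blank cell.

wehuwsechheskhep

Attach evidentiality inferred wa- → wahuwsechhes.
Attach tense remote past -kh → wahuwsechheskh.
Attach polarity affirmative -ap → wahuwsechheskhap.
Apply vowel harmony: wahuwsechheskhap → wehuwsechheskhep.
Vowel deletion: no change.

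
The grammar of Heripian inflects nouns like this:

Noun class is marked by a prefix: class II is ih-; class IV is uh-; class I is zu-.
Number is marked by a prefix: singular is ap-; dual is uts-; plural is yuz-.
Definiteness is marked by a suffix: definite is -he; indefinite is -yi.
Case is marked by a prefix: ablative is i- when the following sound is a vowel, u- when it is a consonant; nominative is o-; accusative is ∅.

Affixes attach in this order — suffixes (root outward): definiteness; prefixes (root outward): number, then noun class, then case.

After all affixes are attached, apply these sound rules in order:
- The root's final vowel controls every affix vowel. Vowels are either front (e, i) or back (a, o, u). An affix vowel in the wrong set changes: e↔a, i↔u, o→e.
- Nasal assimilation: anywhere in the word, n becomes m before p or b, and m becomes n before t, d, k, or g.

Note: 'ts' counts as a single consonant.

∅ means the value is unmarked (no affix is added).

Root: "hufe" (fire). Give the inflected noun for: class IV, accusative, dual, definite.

ihitshufehe

Attach definiteness definite -he → hufehe.
Attach number dual uts- → utshufehe.
Attach noun class class IV uh- → uhutshufehe.
case = accusative: zero marking, form stays uhutshufehe.
Apply vowel harmony: uhutshufehe → ihitshufehe.
Nasal assimilation: no change.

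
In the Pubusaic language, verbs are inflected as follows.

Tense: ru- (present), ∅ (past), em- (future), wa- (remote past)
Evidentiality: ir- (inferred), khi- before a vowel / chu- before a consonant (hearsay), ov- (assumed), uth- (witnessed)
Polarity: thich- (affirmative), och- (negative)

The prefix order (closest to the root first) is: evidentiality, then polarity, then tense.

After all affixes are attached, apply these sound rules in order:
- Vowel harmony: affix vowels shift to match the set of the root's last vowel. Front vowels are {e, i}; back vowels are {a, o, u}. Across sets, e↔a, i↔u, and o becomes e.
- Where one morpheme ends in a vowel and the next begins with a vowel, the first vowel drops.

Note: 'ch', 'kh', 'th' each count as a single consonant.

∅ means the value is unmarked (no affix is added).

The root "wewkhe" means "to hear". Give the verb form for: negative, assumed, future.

emechevwewkhe

Attach evidentiality assumed ov- → ovwewkhe.
Attach polarity negative och- → ochovwewkhe.
Attach tense future em- → emochovwewkhe.
Apply vowel harmony: emochovwewkhe → emechevwewkhe.
Vowel deletion: no change.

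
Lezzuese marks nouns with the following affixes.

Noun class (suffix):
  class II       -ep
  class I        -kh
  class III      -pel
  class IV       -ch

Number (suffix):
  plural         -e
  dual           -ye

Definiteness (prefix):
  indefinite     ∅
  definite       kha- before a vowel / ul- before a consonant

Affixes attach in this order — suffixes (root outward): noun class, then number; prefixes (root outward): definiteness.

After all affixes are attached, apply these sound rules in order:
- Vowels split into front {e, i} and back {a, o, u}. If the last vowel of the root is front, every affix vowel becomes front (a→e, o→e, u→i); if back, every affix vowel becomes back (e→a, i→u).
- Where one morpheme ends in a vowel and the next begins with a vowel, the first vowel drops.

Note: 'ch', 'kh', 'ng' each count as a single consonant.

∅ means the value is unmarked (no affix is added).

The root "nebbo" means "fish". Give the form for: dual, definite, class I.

ulnebbokhya

Attach noun class class I -kh → nebbokh.
Attach number dual -ye → nebbokhye.
Attach definiteness definite ul- (before consonant 'n') → ulnebbokhye.
Apply vowel harmony: ulnebbokhye → ulnebbokhya.
Vowel deletion: no change.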